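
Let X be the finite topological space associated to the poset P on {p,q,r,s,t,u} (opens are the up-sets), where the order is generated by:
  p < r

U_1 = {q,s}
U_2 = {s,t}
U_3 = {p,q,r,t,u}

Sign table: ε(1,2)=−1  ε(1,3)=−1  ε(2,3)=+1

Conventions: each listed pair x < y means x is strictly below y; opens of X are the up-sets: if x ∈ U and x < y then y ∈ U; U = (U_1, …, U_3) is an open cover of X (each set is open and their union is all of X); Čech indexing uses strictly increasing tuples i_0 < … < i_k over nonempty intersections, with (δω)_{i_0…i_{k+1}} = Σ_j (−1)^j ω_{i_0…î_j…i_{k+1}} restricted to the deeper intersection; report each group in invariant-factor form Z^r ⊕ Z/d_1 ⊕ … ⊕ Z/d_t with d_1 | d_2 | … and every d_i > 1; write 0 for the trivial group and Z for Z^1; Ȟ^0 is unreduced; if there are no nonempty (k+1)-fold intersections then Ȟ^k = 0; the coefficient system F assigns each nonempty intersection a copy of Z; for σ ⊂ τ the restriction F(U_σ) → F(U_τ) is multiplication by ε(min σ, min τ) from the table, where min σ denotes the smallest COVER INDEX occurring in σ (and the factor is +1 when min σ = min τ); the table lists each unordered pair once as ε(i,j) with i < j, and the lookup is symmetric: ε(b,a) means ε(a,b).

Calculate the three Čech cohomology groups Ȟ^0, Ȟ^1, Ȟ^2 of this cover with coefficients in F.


nonempty overlaps:
  U12={s} U13={q} U23={t}
C dims 3,3; δ0: rk 2, SNF 1^2
degree 0: 3−2−0 = 1 → Ȟ^0 ≅ Z
degree 1: 3−0−2 = 1 → Ȟ^1 ≅ Z
degree 2: 0−0−0 = 0 → Ȟ^2 ≅ 0

Ȟ^0 ≅ Z,  Ȟ^1 ≅ Z,  Ȟ^2 ≅ 0


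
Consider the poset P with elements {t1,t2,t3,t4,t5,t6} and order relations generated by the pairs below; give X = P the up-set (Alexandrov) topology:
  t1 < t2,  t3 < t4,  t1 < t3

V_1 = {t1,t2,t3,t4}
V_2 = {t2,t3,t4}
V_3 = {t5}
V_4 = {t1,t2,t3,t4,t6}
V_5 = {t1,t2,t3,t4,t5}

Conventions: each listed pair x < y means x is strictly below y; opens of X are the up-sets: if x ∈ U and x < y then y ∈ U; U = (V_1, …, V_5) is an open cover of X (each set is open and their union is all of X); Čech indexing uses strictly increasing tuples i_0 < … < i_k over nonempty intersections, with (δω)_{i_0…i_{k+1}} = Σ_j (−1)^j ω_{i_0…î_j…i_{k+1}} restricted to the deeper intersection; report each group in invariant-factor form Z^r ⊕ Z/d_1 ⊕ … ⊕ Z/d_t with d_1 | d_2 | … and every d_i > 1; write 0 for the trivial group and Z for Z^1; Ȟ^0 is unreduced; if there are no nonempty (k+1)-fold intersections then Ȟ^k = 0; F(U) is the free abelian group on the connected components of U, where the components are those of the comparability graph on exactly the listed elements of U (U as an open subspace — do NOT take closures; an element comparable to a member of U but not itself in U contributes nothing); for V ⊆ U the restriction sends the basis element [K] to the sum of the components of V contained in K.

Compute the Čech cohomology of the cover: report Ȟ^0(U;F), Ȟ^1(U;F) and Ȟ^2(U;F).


nerve simplices:
  V12={t2,t3,t4} V14={t1,t2,t3,t4} V15={t1,t2,t3,t4} V24={t2,t3,t4} V25={t2,t3,t4} V35={t5} V45={t1,t2,t3,t4}
  V124={t2,t3,t4} V125={t2,t3,t4} V145={t1,t2,t3,t4} V245={t2,t3,t4}
  V1245={t2,t3,t4}
components per intersection:
  V1: {t1,t2,t3,t4}
  V2: {t2} {t3,t4}
  V3: {t5}
  V4: {t1,t2,t3,t4} {t6}
  V5: {t1,t2,t3,t4} {t5}
  V12: {t2} {t3,t4}
  V14: {t1,t2,t3,t4}
  V15: {t1,t2,t3,t4}
  V24: {t2} {t3,t4}
  V25: {t2} {t3,t4}
  V35: {t5}
  V45: {t1,t2,t3,t4}
  V124: {t2} {t3,t4}
  V125: {t2} {t3,t4}
  V145: {t1,t2,t3,t4}
  V245: {t2} {t3,t4}
  V1245: {t2} {t3,t4}
C dims 8,10,7,2; δ0: rk 5, SNF 1^5; δ1: rk 5, SNF 1^5; δ2: rk 2, SNF 1^2
degree 0: 8−5−0 = 3 → Ȟ^0 ≅ Z^3
degree 1: 10−5−5 = 0 → Ȟ^1 ≅ 0
degree 2: 7−2−5 = 0 → Ȟ^2 ≅ 0

Ȟ^0 ≅ Z^3; Ȟ^1 ≅ 0; Ȟ^2 ≅ 0


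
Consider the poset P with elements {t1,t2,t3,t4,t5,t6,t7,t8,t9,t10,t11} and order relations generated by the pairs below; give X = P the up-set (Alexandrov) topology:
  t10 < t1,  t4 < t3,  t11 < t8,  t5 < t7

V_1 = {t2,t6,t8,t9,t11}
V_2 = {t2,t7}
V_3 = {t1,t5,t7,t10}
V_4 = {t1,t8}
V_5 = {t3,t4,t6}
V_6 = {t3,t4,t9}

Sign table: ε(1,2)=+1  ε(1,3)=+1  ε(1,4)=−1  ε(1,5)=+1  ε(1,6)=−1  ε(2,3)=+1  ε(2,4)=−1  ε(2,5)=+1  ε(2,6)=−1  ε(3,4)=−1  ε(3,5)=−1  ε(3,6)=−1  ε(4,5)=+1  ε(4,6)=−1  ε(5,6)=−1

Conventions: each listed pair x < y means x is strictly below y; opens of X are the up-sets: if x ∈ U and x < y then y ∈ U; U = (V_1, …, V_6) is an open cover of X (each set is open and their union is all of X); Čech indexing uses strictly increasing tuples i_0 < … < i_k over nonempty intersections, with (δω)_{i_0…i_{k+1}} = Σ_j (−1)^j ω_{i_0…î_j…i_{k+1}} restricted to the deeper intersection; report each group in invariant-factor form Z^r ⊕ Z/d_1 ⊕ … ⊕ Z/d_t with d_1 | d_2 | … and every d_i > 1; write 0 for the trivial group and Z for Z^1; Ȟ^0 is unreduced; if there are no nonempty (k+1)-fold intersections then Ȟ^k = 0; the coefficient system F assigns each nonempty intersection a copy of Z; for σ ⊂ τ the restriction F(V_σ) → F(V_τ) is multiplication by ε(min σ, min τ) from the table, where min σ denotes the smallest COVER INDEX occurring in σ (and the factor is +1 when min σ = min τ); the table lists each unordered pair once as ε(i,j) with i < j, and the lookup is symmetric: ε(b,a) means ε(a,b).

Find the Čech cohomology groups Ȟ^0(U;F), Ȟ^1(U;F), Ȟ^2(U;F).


Ȟ^0 = Z, Ȟ^1 = Z^2, Ȟ^2 = 0

nerve simplices:
  V12={t2} V14={t8} V15={t6} V16={t9} V23={t7} V34={t1} V56={t3,t4}
C dims 6,7; δ0: rk 5, SNF 1^5
degree 0: 6−5−0 = 1 → Ȟ^0 ≅ Z
degree 1: 7−0−5 = 2 → Ȟ^1 ≅ Z^2
degree 2: 0−0−0 = 0 → Ȟ^2 ≅ 0


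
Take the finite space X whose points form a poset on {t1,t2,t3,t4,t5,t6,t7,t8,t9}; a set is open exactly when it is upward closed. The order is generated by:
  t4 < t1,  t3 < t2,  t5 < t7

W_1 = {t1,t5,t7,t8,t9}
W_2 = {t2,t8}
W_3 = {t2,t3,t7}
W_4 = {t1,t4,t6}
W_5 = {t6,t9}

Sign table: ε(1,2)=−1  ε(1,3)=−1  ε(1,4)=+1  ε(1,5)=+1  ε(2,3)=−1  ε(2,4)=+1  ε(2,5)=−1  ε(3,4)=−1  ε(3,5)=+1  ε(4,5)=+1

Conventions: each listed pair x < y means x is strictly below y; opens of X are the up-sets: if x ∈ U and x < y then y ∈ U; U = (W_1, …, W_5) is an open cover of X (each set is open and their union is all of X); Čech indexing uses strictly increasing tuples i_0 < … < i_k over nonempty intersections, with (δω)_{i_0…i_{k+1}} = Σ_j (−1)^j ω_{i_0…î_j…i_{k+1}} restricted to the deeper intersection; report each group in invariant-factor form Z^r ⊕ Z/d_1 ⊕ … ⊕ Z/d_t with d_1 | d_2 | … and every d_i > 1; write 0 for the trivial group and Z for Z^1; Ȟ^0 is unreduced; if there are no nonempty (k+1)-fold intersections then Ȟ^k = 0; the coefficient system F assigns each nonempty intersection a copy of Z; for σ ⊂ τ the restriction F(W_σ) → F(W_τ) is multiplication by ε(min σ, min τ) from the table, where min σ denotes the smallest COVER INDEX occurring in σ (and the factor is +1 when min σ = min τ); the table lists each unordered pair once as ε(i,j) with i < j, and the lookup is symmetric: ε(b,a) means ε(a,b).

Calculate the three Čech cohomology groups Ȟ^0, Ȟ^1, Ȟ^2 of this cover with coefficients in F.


nonempty intersections:
  W12={t8} W13={t7} W14={t1} W15={t9} W23={t2} W45={t6}
C dims 5,6; δ0: rk 5, SNF 1^4·2
Ȟ^0: (5−5)−0=0 ⇒ 0
Ȟ^1: (6−0)−5=1 plus torsion [2] ⇒ Z ⊕ Z/2
Ȟ^2: (0−0)−0=0 ⇒ 0

Ȟ^0 = 0, Ȟ^1 = Z ⊕ Z/2, Ȟ^2 = 0


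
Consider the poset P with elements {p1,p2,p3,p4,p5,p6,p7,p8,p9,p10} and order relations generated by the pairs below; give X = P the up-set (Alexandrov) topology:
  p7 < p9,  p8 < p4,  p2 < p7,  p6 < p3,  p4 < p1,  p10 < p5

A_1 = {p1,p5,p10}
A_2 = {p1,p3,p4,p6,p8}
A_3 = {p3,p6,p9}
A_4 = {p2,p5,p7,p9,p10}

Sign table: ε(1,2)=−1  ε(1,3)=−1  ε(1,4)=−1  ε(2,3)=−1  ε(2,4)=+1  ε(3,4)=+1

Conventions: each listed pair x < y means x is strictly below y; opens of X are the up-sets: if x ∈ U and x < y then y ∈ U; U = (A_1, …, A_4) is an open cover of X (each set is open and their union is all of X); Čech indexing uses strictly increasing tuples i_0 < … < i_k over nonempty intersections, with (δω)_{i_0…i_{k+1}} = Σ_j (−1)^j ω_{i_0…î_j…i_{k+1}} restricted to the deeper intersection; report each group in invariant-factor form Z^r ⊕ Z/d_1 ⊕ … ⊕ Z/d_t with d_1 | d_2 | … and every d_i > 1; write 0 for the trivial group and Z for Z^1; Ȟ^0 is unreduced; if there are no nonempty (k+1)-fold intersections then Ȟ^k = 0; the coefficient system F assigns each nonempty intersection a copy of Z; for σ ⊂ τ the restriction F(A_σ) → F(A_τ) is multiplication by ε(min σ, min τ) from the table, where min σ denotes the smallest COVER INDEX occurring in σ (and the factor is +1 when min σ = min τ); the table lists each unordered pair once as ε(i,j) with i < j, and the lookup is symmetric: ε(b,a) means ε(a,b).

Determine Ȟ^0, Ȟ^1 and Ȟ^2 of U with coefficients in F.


nonempty overlaps:
  A12={p1} A14={p5,p10} A23={p3,p6} A34={p9}
C dims 4,4; δ0: rk 4, SNF 1^3·2
degree 0: 4−4−0 = 0 → Ȟ^0 ≅ 0
degree 1: 4−0−4 = 0 plus torsion [2] → Ȟ^1 ≅ Z/2
degree 2: 0−0−0 = 0 → Ȟ^2 ≅ 0

Ȟ^0 ≅ 0,  Ȟ^1 ≅ Z/2,  Ȟ^2 ≅ 0


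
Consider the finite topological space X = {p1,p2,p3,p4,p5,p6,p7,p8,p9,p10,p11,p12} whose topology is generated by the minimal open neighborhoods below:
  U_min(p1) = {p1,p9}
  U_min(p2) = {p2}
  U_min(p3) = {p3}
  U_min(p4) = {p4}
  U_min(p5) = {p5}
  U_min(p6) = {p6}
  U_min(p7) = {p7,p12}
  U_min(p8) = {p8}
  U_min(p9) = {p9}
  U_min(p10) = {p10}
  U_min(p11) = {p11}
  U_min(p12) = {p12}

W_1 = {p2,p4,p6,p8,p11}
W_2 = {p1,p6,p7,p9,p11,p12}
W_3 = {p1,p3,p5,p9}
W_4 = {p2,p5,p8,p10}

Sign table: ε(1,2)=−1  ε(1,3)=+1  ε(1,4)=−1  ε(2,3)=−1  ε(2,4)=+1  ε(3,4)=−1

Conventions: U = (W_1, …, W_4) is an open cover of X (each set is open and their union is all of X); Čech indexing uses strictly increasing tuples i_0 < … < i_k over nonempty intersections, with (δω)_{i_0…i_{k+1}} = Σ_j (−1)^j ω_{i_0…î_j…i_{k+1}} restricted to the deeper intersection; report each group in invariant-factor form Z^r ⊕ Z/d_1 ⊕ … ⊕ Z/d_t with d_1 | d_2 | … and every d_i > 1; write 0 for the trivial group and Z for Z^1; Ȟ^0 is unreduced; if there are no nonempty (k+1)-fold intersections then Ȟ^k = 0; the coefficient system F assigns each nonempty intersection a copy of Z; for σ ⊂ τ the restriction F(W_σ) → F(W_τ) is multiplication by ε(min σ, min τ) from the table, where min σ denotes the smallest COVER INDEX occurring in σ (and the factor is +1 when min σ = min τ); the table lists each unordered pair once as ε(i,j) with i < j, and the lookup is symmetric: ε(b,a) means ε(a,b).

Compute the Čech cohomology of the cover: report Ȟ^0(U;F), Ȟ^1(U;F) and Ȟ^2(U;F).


Ȟ^0 = Z; Ȟ^1 = Z; Ȟ^2 = 0

nonempty intersections:
  W12={p6,p11} W14={p2,p8} W23={p1,p9} W34={p5}
C dims 4,4; δ0: rk 3, SNF 1^3
Ȟ^0: (4−3)−0=1 ⇒ Z
Ȟ^1: (4−0)−3=1 ⇒ Z
Ȟ^2: (0−0)−0=0 ⇒ 0


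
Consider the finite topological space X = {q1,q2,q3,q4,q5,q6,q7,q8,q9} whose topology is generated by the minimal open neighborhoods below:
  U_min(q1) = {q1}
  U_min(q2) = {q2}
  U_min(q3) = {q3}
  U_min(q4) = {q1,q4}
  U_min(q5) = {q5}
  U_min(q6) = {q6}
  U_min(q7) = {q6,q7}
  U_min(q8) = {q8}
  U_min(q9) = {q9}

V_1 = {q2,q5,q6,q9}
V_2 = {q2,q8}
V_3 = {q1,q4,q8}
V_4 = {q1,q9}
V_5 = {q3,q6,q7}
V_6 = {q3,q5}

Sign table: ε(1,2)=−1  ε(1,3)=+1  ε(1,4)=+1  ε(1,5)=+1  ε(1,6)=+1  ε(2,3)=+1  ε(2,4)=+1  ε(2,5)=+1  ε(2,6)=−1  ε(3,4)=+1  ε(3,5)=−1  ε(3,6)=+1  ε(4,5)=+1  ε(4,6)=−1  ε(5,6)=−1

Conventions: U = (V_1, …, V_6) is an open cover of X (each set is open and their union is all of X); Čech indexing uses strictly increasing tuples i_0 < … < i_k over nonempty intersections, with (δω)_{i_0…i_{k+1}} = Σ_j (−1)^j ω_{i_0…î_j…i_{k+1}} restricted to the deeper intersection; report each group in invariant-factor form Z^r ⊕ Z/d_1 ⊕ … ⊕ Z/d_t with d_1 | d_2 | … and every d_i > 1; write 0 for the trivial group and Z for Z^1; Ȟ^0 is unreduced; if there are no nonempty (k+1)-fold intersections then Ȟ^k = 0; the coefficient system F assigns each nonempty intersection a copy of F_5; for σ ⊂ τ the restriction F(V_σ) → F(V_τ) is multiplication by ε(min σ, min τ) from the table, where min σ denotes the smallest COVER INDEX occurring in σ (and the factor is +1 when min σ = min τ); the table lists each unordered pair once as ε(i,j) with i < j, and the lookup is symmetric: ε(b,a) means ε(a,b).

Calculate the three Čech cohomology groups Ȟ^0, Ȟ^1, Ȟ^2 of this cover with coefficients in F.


Ȟ^0 ≅ 0,  Ȟ^1 ≅ Z/5,  Ȟ^2 ≅ 0

intersection data:
  V12={q2} V14={q9} V15={q6} V16={q5} V23={q8} V34={q1} V56={q3}
C dims 6,7; δ0: rk_F5 6
Ȟ^0 = (6 − 6) − 0 = 0, so Ȟ^0 ≅ 0
Ȟ^1 = (7 − 0) − 6 = 1, so Ȟ^1 ≅ Z/5
Ȟ^2 = (0 − 0) − 0 = 0, so Ȟ^2 ≅ 0


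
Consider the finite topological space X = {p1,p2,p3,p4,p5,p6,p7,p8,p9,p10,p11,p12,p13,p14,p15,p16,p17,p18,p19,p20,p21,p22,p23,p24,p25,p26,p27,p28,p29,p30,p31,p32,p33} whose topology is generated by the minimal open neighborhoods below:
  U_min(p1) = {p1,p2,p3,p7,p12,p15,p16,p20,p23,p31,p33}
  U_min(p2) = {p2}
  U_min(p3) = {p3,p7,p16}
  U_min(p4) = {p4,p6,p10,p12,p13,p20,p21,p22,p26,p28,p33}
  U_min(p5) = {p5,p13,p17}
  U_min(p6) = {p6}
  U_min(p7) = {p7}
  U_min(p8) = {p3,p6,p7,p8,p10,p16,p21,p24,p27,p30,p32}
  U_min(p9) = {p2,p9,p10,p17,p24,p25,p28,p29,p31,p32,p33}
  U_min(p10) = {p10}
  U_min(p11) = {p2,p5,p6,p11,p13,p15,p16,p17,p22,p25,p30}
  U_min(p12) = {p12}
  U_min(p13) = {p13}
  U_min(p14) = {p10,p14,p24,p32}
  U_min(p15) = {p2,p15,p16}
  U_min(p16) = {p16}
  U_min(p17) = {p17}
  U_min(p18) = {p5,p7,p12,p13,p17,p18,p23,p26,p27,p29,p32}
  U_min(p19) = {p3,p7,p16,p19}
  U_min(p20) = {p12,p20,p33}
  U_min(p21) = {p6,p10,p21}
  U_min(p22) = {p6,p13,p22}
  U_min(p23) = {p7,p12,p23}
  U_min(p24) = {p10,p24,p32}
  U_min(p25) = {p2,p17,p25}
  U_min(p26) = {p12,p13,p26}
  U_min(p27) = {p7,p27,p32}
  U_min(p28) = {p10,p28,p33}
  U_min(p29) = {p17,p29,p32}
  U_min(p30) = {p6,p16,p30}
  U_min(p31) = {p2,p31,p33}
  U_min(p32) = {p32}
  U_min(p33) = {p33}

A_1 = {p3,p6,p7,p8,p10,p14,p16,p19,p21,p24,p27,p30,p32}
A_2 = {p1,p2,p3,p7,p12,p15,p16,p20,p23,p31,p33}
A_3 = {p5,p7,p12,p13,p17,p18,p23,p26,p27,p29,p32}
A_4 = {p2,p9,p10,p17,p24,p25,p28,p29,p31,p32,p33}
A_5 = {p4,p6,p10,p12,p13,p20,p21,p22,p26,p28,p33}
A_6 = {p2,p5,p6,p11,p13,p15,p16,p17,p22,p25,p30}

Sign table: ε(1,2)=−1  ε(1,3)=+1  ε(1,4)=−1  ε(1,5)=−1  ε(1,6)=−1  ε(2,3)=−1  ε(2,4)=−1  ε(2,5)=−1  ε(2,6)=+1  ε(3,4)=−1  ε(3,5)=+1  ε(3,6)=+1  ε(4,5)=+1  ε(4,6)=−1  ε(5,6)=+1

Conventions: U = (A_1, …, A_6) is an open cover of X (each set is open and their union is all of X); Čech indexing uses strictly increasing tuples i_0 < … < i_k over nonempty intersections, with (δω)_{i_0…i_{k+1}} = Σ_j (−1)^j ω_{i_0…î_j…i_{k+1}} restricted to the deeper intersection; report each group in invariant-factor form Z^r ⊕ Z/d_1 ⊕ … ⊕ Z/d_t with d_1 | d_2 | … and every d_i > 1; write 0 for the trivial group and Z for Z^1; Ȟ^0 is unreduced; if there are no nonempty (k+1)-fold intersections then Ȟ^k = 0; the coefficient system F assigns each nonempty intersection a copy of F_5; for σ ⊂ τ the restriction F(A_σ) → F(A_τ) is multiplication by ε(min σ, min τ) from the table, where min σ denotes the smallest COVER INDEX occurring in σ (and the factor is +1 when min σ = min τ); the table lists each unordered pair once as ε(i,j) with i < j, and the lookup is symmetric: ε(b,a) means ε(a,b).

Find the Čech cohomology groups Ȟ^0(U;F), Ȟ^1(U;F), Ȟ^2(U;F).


cover nerve:
  A12={p3,p7,p16} A13={p7,p27,p32} A14={p10,p24,p32} A15={p6,p10,p21} A16={p6,p16,p30} A23={p7,p12,p23} A24={p2,p31,p33} A25={p12,p20,p33} A26={p2,p15,p16} A34={p17,p29,p32} A35={p12,p13,p26} A36={p5,p13,p17} A45={p10,p28,p33} A46={p2,p17,p25} A56={p6,p13,p22}
  A123={p7} A126={p16} A134={p32} A145={p10} A156={p6} A235={p12} A245={p33} A246={p2} A346={p17} A356={p13}
C dims 6,15,10; δ0: rk_F5 6; δ1: rk_F5 9
Ȟ^0: (6−6)−0=0 ⇒ 0
Ȟ^1: (15−9)−6=0 ⇒ 0
Ȟ^2: (10−0)−9=1 ⇒ Z/5

Ȟ^0(U;F) ≅ 0,  Ȟ^1(U;F) ≅ 0,  Ȟ^2(U;F) ≅ Z/5


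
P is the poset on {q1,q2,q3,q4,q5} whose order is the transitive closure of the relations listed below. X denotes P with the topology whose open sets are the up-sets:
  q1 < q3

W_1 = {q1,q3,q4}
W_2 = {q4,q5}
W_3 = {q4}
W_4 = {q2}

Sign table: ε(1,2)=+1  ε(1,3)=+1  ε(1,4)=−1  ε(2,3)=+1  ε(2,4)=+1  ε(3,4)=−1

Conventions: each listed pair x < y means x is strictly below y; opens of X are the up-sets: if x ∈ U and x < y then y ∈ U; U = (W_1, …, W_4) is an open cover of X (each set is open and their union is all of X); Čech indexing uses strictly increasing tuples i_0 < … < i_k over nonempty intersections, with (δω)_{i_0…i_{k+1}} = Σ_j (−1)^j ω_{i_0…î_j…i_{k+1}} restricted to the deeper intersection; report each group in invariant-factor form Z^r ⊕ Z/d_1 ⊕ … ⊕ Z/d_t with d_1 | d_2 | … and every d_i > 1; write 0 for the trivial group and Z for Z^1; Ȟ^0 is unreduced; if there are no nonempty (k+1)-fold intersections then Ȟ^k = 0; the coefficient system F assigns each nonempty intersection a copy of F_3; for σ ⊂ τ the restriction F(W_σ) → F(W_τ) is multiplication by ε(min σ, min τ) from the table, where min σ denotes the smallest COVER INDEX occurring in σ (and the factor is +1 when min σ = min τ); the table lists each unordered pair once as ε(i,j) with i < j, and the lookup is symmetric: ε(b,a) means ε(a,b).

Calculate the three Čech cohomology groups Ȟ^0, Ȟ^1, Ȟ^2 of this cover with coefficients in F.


intersection data:
  W12={q4} W13={q4} W23={q4}
  W123={q4}
C dims 4,3,1; δ0: rk_F3 2; δ1: rk_F3 1
Ȟ^0 = (4 − 2) − 0 = 2, so Ȟ^0 ≅ Z/3 ⊕ Z/3
Ȟ^1 = (3 − 1) − 2 = 0, so Ȟ^1 ≅ 0
Ȟ^2 = (1 − 0) − 1 = 0, so Ȟ^2 ≅ 0

Ȟ^0(U;F) ≅ Z/3 ⊕ Z/3,  Ȟ^1(U;F) ≅ 0,  Ȟ^2(U;F) ≅ 0


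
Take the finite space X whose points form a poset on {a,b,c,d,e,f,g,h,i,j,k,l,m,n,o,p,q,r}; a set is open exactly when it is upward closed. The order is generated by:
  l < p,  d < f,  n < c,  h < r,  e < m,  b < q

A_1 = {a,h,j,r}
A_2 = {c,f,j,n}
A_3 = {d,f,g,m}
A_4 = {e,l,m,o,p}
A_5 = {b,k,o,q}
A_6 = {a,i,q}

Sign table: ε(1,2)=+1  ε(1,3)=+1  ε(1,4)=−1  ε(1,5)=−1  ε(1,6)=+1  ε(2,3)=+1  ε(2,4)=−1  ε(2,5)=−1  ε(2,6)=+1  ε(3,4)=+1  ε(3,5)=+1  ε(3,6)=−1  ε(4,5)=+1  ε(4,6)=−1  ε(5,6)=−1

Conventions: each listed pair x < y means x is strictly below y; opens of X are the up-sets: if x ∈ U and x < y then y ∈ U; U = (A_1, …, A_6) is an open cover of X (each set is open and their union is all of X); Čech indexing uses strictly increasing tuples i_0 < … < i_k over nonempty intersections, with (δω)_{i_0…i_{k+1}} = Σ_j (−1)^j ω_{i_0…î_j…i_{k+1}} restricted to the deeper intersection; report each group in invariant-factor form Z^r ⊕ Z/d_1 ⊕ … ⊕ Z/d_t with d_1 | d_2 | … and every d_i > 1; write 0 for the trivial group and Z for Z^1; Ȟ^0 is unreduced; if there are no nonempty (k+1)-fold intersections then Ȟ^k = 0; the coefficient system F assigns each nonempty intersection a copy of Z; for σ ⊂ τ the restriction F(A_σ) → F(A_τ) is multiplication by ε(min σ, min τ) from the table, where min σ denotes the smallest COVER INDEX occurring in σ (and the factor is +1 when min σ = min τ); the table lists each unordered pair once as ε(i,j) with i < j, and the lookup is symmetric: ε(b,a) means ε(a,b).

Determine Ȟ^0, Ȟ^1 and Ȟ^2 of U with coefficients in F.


Ȟ^0 ≅ 0, Ȟ^1 ≅ Z/2 and Ȟ^2 ≅ 0

nonempty intersections:
  A12={j} A16={a} A23={f} A34={m} A45={o} A56={q}
C dims 6,6; δ0: rk 6, SNF 1^5·2
Ȟ^0: (6−6)−0=0 ⇒ 0
Ȟ^1: (6−0)−6=0 plus torsion [2] ⇒ Z/2
Ȟ^2: (0−0)−0=0 ⇒ 0


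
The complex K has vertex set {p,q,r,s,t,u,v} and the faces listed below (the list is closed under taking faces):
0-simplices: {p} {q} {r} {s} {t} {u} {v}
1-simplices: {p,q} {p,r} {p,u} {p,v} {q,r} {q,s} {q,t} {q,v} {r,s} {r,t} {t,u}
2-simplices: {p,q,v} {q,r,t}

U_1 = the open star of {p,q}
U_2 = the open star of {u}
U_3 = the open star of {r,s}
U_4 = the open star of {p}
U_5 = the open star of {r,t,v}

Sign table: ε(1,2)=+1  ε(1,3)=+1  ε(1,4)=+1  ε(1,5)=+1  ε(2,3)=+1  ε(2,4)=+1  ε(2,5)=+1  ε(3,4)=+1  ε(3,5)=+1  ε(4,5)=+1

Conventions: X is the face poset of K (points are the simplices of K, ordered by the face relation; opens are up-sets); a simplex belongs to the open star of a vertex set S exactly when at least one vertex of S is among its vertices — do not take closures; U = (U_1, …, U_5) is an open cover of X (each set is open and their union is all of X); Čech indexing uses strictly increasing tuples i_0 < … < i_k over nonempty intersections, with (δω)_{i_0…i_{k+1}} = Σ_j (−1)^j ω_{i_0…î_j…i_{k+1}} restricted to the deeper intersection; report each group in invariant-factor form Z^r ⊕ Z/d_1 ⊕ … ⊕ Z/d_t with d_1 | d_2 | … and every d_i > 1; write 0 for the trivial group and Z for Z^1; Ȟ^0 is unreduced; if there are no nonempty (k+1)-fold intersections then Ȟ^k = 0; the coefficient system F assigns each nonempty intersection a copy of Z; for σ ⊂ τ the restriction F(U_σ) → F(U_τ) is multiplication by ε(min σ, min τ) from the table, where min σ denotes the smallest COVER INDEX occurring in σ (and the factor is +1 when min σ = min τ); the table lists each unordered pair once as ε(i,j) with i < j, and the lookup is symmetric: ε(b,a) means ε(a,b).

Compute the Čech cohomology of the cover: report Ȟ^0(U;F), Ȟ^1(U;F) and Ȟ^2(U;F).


Ȟ^0 = Z,  Ȟ^1 = Z,  Ȟ^2 = 0

nerve simplices:
  U1={{p},{q},{p,q},{p,r},{p,u},{p,v},{q,r},{q,s},{q,t},{q,v},{p,q,v},{q,r,t}} U2={{u},{p,u},{t,u}} U3={{r},{s},{p,r},{q,r},{q,s},{r,s},{r,t},{q,r,t}} U4={{p},{p,q},{p,r},{p,u},{p,v},{p,q,v}} U5={{r},{t},{v},{p,r},{p,v},{q,r},{q,t},{q,v},{r,s},{r,t},{t,u},{p,q,v},{q,r,t}}
  U12={{p,u}} U13={{p,r},{q,r},{q,s},{q,r,t}} U14={{p},{p,q},{p,r},{p,u},{p,v},{p,q,v}} U15={{p,r},{p,v},{q,r},{q,t},{q,v},{p,q,v},{q,r,t}} U24={{p,u}} U25={{t,u}} U34={{p,r}} U35={{r},{p,r},{q,r},{r,s},{r,t},{q,r,t}} U45={{p,r},{p,v},{p,q,v}}
  U124={{p,u}} U134={{p,r}} U135={{p,r},{q,r},{q,r,t}} U145={{p,r},{p,v},{p,q,v}} U345={{p,r}}
  U1345={{p,r}}
C dims 5,9,5,1; δ0: rk 4, SNF 1^4; δ1: rk 4, SNF 1^4; δ2: rk 1, SNF 1^1
degree 0: 5−4−0 = 1 → Ȟ^0 ≅ Z
degree 1: 9−4−4 = 1 → Ȟ^1 ≅ Z
degree 2: 5−1−4 = 0 → Ȟ^2 ≅ 0


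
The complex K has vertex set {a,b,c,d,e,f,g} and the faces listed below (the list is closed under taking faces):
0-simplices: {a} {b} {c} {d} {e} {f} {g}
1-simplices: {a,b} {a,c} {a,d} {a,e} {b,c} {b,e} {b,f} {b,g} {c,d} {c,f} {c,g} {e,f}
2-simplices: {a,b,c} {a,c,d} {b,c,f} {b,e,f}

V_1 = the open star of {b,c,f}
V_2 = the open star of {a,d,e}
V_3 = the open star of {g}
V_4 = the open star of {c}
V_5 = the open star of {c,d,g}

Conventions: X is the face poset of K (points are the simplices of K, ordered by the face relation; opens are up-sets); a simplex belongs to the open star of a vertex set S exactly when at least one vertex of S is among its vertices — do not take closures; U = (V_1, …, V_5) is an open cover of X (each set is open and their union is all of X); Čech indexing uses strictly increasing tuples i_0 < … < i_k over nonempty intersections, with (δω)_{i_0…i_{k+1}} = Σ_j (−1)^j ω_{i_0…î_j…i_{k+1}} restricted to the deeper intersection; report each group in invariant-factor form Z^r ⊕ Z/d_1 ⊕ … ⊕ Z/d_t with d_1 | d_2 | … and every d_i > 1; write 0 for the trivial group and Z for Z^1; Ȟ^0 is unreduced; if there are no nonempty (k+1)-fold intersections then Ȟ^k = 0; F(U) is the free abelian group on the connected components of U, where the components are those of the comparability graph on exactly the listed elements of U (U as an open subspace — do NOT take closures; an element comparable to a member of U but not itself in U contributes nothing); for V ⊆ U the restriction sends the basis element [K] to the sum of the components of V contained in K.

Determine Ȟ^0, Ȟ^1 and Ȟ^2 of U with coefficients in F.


intersection data:
  V1={{b},{c},{f},{a,b},{a,c},{b,c},{b,e},{b,f},{b,g},{c,d},{c,f},{c,g},{e,f},{a,b,c},{a,c,d},{b,c,f},{b,e,f}} V2={{a},{d},{e},{a,b},{a,c},{a,d},{a,e},{b,e},{c,d},{e,f},{a,b,c},{a,c,d},{b,e,f}} V3={{g},{b,g},{c,g}} V4={{c},{a,c},{b,c},{c,d},{c,f},{c,g},{a,b,c},{a,c,d},{b,c,f}} V5={{c},{d},{g},{a,c},{a,d},{b,c},{b,g},{c,d},{c,f},{c,g},{a,b,c},{a,c,d},{b,c,f}}
  V12={{a,b},{a,c},{b,e},{c,d},{e,f},{a,b,c},{a,c,d},{b,e,f}} V13={{b,g},{c,g}} V14={{c},{a,c},{b,c},{c,d},{c,f},{c,g},{a,b,c},{a,c,d},{b,c,f}} V15={{c},{a,c},{b,c},{b,g},{c,d},{c,f},{c,g},{a,b,c},{a,c,d},{b,c,f}} V24={{a,c},{c,d},{a,b,c},{a,c,d}} V25={{d},{a,c},{a,d},{c,d},{a,b,c},{a,c,d}} V34={{c,g}} V35={{g},{b,g},{c,g}} V45={{c},{a,c},{b,c},{c,d},{c,f},{c,g},{a,b,c},{a,c,d},{b,c,f}}
  V124={{a,c},{c,d},{a,b,c},{a,c,d}} V125={{a,c},{c,d},{a,b,c},{a,c,d}} V134={{c,g}} V135={{b,g},{c,g}} V145={{c},{a,c},{b,c},{c,d},{c,f},{c,g},{a,b,c},{a,c,d},{b,c,f}} V245={{a,c},{c,d},{a,b,c},{a,c,d}} V345={{c,g}}
  V1245={{a,c},{c,d},{a,b,c},{a,c,d}} V1345={{c,g}}
components per intersection:
  V1: {{b},{c},{f},{a,b},{a,c},{b,c},{b,e},{b,f},{b,g},{c,d},{c,f},{c,g},{e,f},{a,b,c},{a,c,d},{b,c,f},{b,e,f}}
  V2: {{a},{d},{e},{a,b},{a,c},{a,d},{a,e},{b,e},{c,d},{e,f},{a,b,c},{a,c,d},{b,e,f}}
  V3: {{g},{b,g},{c,g}}
  V4: {{c},{a,c},{b,c},{c,d},{c,f},{c,g},{a,b,c},{a,c,d},{b,c,f}}
  V5: {{c},{d},{g},{a,c},{a,d},{b,c},{b,g},{c,d},{c,f},{c,g},{a,b,c},{a,c,d},{b,c,f}}
  V12: {{a,b},{a,c},{c,d},{a,b,c},{a,c,d}} {{b,e},{e,f},{b,e,f}}
  V13: {{b,g}} {{c,g}}
  V14: {{c},{a,c},{b,c},{c,d},{c,f},{c,g},{a,b,c},{a,c,d},{b,c,f}}
  V15: {{c},{a,c},{b,c},{c,d},{c,f},{c,g},{a,b,c},{a,c,d},{b,c,f}} {{b,g}}
  V24: {{a,c},{c,d},{a,b,c},{a,c,d}}
  V25: {{d},{a,c},{a,d},{c,d},{a,b,c},{a,c,d}}
  V34: {{c,g}}
  V35: {{g},{b,g},{c,g}}
  V45: {{c},{a,c},{b,c},{c,d},{c,f},{c,g},{a,b,c},{a,c,d},{b,c,f}}
  V124: {{a,c},{c,d},{a,b,c},{a,c,d}}
  V125: {{a,c},{c,d},{a,b,c},{a,c,d}}
  V134: {{c,g}}
  V135: {{b,g}} {{c,g}}
  V145: {{c},{a,c},{b,c},{c,d},{c,f},{c,g},{a,b,c},{a,c,d},{b,c,f}}
  V245: {{a,c},{c,d},{a,b,c},{a,c,d}}
  V345: {{c,g}}
  V1245: {{a,c},{c,d},{a,b,c},{a,c,d}}
  V1345: {{c,g}}
C dims 5,12,8,2; δ0: rk 4, SNF 1^4; δ1: rk 6, SNF 1^6; δ2: rk 2, SNF 1^2
Ȟ^0 = (5 − 4) − 0 = 1, so Ȟ^0 ≅ Z
Ȟ^1 = (12 − 6) − 4 = 2, so Ȟ^1 ≅ Z^2
Ȟ^2 = (8 − 2) − 6 = 0, so Ȟ^2 ≅ 0

Ȟ^0 = Z; Ȟ^1 = Z^2; Ȟ^2 = 0


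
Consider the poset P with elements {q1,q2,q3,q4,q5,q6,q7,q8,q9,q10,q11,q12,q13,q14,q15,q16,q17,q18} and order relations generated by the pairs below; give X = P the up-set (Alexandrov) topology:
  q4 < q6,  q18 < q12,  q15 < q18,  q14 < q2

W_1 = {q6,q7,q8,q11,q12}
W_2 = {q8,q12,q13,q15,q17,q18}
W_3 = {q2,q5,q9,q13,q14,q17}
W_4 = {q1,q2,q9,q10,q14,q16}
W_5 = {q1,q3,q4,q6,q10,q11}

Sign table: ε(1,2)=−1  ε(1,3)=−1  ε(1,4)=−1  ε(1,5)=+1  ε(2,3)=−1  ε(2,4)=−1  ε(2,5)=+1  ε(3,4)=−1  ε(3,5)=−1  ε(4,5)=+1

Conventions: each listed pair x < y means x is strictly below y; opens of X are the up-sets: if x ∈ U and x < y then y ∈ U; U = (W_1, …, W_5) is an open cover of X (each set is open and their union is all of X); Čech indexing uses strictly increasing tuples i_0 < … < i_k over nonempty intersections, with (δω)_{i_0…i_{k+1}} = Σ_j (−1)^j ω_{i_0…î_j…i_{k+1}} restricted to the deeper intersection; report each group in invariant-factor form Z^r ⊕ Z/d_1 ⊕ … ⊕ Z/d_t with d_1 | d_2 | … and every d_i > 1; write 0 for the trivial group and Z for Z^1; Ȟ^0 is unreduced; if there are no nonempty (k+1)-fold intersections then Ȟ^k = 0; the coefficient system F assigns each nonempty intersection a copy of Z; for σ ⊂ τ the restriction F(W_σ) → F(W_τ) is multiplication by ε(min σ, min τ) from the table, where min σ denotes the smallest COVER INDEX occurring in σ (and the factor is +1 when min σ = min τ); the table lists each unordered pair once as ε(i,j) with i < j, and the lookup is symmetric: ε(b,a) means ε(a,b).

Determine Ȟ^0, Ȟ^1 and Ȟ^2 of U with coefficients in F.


Ȟ^0(U;F) ≅ 0, Ȟ^1(U;F) ≅ Z/2 and Ȟ^2(U;F) ≅ 0

intersection data:
  W12={q8,q12} W15={q6,q11} W23={q13,q17} W34={q2,q9,q14} W45={q1,q10}
C dims 5,5; δ0: rk 5, SNF 1^4·2
Ȟ^0 = (5 − 5) − 0 = 0, so Ȟ^0 ≅ 0
Ȟ^1 = (5 − 0) − 5 = 0 plus torsion [2], so Ȟ^1 ≅ Z/2
Ȟ^2 = (0 − 0) − 0 = 0, so Ȟ^2 ≅ 0


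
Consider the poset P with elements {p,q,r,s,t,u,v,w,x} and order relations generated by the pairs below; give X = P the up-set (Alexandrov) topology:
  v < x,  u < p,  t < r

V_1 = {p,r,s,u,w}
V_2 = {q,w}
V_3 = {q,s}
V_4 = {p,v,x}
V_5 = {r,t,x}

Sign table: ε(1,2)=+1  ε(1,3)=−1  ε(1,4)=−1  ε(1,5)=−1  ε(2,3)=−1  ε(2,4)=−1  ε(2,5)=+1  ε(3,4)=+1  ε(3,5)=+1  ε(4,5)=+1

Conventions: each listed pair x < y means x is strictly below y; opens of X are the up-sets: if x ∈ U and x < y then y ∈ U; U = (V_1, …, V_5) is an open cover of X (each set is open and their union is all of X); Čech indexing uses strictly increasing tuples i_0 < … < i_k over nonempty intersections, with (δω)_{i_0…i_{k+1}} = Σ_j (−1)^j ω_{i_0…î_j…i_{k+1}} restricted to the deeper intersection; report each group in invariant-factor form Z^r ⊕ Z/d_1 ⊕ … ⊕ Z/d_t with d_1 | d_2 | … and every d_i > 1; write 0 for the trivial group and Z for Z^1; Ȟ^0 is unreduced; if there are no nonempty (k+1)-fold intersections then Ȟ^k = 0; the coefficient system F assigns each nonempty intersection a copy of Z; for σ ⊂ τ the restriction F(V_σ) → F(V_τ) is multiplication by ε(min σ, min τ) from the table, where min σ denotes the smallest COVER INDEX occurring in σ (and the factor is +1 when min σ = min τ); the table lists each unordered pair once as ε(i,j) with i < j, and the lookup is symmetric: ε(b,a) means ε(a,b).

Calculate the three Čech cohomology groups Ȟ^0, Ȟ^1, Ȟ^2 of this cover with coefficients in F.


Ȟ^0(U;F) ≅ Z; Ȟ^1(U;F) ≅ Z^2; Ȟ^2(U;F) ≅ 0

nerve of the cover:
  V12={w} V13={s} V14={p} V15={r} V23={q} V45={x}
C dims 5,6; δ0: rk 4, SNF 1^4
Ȟ^0 = (5 − 4) − 0 = 1, so Ȟ^0 ≅ Z
Ȟ^1 = (6 − 0) − 4 = 2, so Ȟ^1 ≅ Z^2
Ȟ^2 = (0 − 0) − 0 = 0, so Ȟ^2 ≅ 0


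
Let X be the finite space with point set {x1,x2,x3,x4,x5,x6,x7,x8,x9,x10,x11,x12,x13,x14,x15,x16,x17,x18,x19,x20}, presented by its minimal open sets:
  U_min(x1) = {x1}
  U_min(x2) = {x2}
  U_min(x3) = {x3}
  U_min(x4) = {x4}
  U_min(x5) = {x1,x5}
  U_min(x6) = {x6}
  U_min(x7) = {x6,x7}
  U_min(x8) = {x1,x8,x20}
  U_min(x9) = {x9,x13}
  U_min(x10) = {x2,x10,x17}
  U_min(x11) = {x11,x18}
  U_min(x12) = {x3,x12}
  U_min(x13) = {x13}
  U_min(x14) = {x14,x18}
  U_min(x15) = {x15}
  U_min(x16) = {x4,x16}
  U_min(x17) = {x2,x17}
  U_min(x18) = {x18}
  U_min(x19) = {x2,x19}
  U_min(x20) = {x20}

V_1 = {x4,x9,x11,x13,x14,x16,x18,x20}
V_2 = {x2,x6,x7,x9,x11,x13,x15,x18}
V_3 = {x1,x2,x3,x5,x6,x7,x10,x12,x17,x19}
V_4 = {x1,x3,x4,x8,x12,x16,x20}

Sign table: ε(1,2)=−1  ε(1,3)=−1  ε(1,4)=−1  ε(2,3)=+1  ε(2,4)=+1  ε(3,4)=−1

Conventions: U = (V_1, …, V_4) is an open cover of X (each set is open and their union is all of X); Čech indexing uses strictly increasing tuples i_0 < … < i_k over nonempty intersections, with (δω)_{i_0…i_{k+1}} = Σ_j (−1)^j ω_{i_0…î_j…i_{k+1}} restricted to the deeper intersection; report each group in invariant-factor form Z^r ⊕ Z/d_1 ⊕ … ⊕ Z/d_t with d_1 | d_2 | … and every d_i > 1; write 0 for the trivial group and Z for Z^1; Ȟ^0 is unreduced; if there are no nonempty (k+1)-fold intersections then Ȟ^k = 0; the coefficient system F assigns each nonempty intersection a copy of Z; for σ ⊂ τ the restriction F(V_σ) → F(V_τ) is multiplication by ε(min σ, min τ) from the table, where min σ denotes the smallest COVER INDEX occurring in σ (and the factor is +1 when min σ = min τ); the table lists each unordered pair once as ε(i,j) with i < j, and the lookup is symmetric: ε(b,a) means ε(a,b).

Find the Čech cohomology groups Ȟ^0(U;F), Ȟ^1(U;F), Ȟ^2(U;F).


nerve of the cover:
  V12={x9,x11,x13,x18} V14={x4,x16,x20} V23={x2,x6,x7} V34={x1,x3,x12}
C dims 4,4; δ0: rk 4, SNF 1^3·2
Ȟ^0 = (4 − 4) − 0 = 0, so Ȟ^0 ≅ 0
Ȟ^1 = (4 − 0) − 4 = 0 plus torsion [2], so Ȟ^1 ≅ Z/2
Ȟ^2 = (0 − 0) − 0 = 0, so Ȟ^2 ≅ 0

Ȟ^0 ≅ 0,  Ȟ^1 ≅ Z/2,  Ȟ^2 ≅ 0


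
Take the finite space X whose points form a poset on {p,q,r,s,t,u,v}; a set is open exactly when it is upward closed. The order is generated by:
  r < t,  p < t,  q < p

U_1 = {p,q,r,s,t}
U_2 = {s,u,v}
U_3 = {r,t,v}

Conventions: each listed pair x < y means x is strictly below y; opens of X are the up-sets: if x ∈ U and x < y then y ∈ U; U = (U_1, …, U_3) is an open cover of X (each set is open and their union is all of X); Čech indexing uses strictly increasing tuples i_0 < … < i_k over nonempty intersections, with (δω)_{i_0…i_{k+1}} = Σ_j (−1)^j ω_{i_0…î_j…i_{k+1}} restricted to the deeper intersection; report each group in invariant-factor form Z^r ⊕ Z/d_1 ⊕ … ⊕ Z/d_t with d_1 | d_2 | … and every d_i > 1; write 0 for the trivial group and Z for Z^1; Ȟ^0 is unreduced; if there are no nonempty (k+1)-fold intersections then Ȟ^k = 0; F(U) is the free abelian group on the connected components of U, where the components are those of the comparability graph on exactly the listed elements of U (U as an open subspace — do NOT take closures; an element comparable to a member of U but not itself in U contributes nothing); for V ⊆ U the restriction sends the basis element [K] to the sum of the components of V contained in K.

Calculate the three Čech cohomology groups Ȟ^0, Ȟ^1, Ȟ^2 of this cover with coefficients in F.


nerve simplices:
  U12={s} U13={r,t} U23={v}
components per intersection:
  U1: {p,q,r,t} {s}
  U2: {s} {u} {v}
  U3: {r,t} {v}
  U12: {s}
  U13: {r,t}
  U23: {v}
C dims 7,3; δ0: rk 3, SNF 1^3
degree 0: 7−3−0 = 4 → Ȟ^0 ≅ Z^4
degree 1: 3−0−3 = 0 → Ȟ^1 ≅ 0
degree 2: 0−0−0 = 0 → Ȟ^2 ≅ 0

Ȟ^0 = Z^4,  Ȟ^1 = 0,  Ȟ^2 = 0


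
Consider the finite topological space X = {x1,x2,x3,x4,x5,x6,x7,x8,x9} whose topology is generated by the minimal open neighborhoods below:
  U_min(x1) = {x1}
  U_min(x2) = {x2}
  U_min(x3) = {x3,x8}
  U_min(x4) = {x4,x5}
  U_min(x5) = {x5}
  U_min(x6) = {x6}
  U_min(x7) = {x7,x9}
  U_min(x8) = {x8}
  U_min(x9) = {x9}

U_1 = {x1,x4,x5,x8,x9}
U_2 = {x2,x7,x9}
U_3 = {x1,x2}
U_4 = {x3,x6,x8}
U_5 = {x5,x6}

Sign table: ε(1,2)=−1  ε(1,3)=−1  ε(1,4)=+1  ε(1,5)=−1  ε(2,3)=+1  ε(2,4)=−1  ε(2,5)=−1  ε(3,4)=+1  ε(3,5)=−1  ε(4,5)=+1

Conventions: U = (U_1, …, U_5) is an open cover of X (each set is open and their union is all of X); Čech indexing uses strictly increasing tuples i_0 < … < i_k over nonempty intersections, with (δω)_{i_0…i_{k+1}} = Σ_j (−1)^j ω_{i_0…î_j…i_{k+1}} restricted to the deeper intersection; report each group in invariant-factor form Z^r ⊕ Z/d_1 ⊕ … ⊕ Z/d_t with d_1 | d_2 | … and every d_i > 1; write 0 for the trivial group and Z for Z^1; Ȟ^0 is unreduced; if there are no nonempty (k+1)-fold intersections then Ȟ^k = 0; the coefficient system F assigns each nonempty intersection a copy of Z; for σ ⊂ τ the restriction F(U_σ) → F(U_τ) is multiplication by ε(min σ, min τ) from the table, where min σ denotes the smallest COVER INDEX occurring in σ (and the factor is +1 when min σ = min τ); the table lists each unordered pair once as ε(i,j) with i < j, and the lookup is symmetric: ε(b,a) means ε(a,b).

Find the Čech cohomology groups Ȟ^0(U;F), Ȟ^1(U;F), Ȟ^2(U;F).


Ȟ^0 ≅ 0, Ȟ^1 ≅ Z ⊕ Z/2, Ȟ^2 ≅ 0

nonempty intersections:
  U12={x9} U13={x1} U14={x8} U15={x5} U23={x2} U45={x6}
C dims 5,6; δ0: rk 5, SNF 1^4·2
Ȟ^0: (5−5)−0=0 ⇒ 0
Ȟ^1: (6−0)−5=1 plus torsion [2] ⇒ Z ⊕ Z/2
Ȟ^2: (0−0)−0=0 ⇒ 0


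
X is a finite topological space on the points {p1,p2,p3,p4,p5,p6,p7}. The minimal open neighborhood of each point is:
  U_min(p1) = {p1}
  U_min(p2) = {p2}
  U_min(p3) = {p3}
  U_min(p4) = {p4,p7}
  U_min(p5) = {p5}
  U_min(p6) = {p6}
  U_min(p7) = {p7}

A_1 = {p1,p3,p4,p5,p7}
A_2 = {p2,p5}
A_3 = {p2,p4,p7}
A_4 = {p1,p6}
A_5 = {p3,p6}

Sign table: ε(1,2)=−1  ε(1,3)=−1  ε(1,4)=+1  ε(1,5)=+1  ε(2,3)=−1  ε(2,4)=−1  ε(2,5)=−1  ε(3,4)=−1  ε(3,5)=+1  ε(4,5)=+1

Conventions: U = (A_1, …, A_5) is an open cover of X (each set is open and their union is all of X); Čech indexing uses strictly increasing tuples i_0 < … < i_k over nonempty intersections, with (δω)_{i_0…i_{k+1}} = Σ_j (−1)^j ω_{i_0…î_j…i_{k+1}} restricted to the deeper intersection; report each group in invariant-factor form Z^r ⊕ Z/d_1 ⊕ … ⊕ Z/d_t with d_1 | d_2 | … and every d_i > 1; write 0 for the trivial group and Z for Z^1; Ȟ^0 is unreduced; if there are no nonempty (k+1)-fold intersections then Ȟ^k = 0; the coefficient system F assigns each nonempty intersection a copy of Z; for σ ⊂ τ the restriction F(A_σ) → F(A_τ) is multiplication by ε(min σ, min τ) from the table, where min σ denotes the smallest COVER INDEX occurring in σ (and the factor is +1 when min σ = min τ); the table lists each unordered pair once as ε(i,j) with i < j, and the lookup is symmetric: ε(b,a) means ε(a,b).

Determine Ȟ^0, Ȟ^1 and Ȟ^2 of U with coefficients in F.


Ȟ^0 ≅ 0; Ȟ^1 ≅ Z ⊕ Z/2; Ȟ^2 ≅ 0

intersection data:
  A12={p5} A13={p4,p7} A14={p1} A15={p3} A23={p2} A45={p6}
C dims 5,6; δ0: rk 5, SNF 1^4·2
Ȟ^0 = (5 − 5) − 0 = 0, so Ȟ^0 ≅ 0
Ȟ^1 = (6 − 0) − 5 = 1 plus torsion [2], so Ȟ^1 ≅ Z ⊕ Z/2
Ȟ^2 = (0 − 0) − 0 = 0, so Ȟ^2 ≅ 0


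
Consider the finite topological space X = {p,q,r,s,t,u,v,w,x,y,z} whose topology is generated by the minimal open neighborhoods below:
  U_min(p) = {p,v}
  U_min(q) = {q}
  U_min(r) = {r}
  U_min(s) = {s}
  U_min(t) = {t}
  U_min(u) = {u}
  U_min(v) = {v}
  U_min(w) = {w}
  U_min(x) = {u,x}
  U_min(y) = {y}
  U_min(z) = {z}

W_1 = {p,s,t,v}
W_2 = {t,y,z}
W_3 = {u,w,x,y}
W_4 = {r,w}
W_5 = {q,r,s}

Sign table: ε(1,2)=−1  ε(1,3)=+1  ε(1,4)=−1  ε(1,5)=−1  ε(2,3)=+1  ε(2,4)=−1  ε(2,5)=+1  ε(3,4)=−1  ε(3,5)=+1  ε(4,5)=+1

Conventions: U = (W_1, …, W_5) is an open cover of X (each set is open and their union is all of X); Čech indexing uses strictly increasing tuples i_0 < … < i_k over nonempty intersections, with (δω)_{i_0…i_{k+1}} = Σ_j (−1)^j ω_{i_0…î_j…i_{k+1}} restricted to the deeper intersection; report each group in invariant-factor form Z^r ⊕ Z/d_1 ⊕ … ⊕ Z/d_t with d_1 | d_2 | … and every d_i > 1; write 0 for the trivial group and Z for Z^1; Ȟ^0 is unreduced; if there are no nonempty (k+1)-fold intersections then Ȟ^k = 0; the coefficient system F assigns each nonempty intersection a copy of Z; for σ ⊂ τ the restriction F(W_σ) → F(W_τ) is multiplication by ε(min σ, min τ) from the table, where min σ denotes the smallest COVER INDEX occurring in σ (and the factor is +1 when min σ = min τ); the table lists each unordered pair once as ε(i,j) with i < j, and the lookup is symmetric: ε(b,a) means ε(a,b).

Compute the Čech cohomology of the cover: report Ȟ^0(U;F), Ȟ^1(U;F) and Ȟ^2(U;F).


Ȟ^0(U;F) ≅ 0,  Ȟ^1(U;F) ≅ Z/2,  Ȟ^2(U;F) ≅ 0

nerve simplices:
  W12={t} W15={s} W23={y} W34={w} W45={r}
C dims 5,5; δ0: rk 5, SNF 1^4·2
degree 0: 5−5−0 = 0 → Ȟ^0 ≅ 0
degree 1: 5−0−5 = 0 plus torsion [2] → Ȟ^1 ≅ Z/2
degree 2: 0−0−0 = 0 → Ȟ^2 ≅ 0


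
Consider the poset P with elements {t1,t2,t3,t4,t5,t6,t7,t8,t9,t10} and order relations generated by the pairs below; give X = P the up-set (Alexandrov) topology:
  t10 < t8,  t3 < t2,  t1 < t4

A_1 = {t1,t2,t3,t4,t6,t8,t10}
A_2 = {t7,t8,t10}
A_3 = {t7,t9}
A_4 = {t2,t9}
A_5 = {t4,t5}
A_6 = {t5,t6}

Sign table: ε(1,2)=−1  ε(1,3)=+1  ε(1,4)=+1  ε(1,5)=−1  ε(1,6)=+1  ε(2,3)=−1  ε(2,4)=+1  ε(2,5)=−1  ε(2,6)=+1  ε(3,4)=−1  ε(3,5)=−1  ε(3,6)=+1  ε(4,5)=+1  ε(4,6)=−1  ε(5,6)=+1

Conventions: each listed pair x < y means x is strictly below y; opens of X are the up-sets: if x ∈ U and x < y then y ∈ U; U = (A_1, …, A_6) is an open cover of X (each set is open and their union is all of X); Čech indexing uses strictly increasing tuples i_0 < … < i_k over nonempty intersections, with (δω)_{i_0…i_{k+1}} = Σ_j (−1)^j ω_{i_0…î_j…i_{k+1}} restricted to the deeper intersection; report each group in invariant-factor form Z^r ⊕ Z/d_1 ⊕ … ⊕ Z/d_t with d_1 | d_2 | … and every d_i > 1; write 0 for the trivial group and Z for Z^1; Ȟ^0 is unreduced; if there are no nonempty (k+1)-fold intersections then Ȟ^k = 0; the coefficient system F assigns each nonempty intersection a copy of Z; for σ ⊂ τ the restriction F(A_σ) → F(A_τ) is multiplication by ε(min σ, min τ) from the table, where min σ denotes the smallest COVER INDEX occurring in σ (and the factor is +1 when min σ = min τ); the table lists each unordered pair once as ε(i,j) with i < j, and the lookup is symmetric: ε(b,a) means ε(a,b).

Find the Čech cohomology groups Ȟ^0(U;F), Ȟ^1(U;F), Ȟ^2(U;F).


Ȟ^0 = 0, Ȟ^1 = Z ⊕ Z/2, Ȟ^2 = 0

nonempty intersections:
  A12={t8,t10} A14={t2} A15={t4} A16={t6} A23={t7} A34={t9} A56={t5}
C dims 6,7; δ0: rk 6, SNF 1^5·2
Ȟ^0: (6−6)−0=0 ⇒ 0
Ȟ^1: (7−0)−6=1 plus torsion [2] ⇒ Z ⊕ Z/2
Ȟ^2: (0−0)−0=0 ⇒ 0
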